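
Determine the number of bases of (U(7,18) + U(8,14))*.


(M1+M2)* = M1* + M2*.
M1* = U(11,18), bases: C(18,11) = 31824.
M2* = U(6,14), bases: C(14,6) = 3003.
|B(M*)| = 31824 * 3003 = 95567472.

95567472


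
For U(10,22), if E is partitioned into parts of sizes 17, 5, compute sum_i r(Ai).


r(Ai) = min(|Ai|, 10) for each part.
Sum = min(17,10) + min(5,10)
    = 10 + 5
    = 15.

15


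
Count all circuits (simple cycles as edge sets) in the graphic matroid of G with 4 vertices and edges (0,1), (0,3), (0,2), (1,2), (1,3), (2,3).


A circuit in a graphic matroid = edge set of a simple cycle.
G has 4 vertices and 6 edges.
Enumerating all minimal edge subsets forming cycles...
Total circuits found: 7.

7


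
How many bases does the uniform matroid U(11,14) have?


Bases of U(11,14) are all 11-element subsets of the 14-element ground set.
Number of bases = C(14,11).
C(14,11) = 14! / (11! * 3!) = 364.

364


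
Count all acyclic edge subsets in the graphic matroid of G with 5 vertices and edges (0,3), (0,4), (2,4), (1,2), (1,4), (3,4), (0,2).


An independent set in a graphic matroid is an acyclic edge subset.
G has 5 vertices and 7 edges.
Enumerate all 2^7 = 128 subsets, checking for acyclicity.
Total independent sets = 82.

82


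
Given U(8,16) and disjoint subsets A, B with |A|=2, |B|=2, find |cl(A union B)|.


|A union B| = 2 + 2 = 4 (disjoint).
In U(8,16), cl(S) = S if |S| < 8, else cl(S) = E.
Since 4 < 8, cl(A union B) = A union B.
|cl(A union B)| = 4.

4


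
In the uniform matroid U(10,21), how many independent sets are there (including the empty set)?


Independent sets of U(10,21) are all subsets of size <= 10.
Count = (21 choose 0) + (21 choose 1) + (21 choose 2) + (21 choose 3) + (21 choose 4) + (21 choose 5) + (21 choose 6) + (21 choose 7) + (21 choose 8) + (21 choose 9) + (21 choose 10)
     = 1 + 21 + 210 + 1330 + 5985 + 20349 + 54264 + 116280 + 203490 + 293930 + 352716
     = 1048576.

1048576


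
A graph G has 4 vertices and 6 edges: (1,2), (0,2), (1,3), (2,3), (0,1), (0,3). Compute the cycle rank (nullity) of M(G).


Cycle rank (nullity) = |E| - r(M) = |E| - (|V| - c).
|E| = 6, |V| = 4, c = 1.
Nullity = 6 - (4 - 1) = 6 - 3 = 3.

3


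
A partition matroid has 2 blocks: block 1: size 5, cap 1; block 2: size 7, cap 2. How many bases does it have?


A basis picks exactly ci elements from block i.
Number of bases = product of C(|Si|, ci).
= C(5,1) * C(7,2)
= 5 * 21
= 105.

105


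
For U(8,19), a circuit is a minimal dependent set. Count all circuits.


In U(8,19), circuits are the (9)-element subsets.
Any set of 9 elements is dependent, and removing any one element gives
an independent set of size 8, so it is a minimal dependent set.
Number of circuits = C(19,9) = 92378.

92378


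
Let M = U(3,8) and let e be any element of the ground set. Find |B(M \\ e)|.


Deleting e from U(3,8) gives U(3,7) since n > r.
Bases of U(3,7) = (7 choose 3) = 35.

35


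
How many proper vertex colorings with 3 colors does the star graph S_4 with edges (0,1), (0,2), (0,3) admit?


P(tree, k) = k * (k-1)^(3) for any tree on 4 vertices.
P(3) = 3 * 2^3 = 3 * 8 = 24.

24


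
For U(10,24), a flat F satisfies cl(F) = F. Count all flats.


Flats of U(10,24): every subset of size < 10 is a flat, plus E itself.
Count = (24 choose 0) + (24 choose 1) + (24 choose 2) + (24 choose 3) + (24 choose 4) + (24 choose 5) + (24 choose 6) + (24 choose 7) + (24 choose 8) + (24 choose 9) + 1
     = 1 + 24 + 276 + 2024 + 10626 + 42504 + 134596 + 346104 + 735471 + 1307504 + 1
     = 2579131.

2579131


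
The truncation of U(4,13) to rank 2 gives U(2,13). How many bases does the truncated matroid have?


Truncating U(4,13) to rank 2 gives U(2,13).
Bases of U(2,13) are all 2-element subsets of 13 elements.
Number of bases = (13 choose 2) = 78.

78


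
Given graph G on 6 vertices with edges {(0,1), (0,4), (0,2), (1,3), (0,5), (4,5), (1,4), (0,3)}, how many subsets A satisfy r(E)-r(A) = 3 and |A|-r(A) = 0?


R(x,y) = sum over A in 2^E of x^(r(E)-r(A)) * y^(|A|-r(A)).
G has 6 vertices, 8 edges. r(E) = 5.
Enumerate all 2^8 = 256 subsets.
Count subsets with r(E)-r(A)=3 and |A|-r(A)=0: 28.

28


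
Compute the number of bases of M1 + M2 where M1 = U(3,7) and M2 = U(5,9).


Bases of a direct sum M1 + M2: |B| = |B(M1)| * |B(M2)|.
|B(U(3,7))| = C(7,3) = 35.
|B(U(5,9))| = C(9,5) = 126.
Total bases = 35 * 126 = 4410.

4410


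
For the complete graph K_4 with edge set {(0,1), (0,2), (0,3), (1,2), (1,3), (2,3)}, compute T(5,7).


T(K_4; x,y) = x^3 + 3x^2 + 4xy + 2x + y^3 + 3y^2 + 2y.
Substituting x=5, y=7:
= 125 + 75 + 140 + 10 + 343 + 147 + 14
= 854.

854


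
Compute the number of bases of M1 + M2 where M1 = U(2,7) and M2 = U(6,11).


Bases of a direct sum M1 + M2: |B| = |B(M1)| * |B(M2)|.
|B(U(2,7))| = C(7,2) = 21.
|B(U(6,11))| = C(11,6) = 462.
Total bases = 21 * 462 = 9702.

9702


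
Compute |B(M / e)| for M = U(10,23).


Contracting e from U(10,23) gives U(9,22).
Bases of U(9,22) = C(22,9) = 497420.

497420


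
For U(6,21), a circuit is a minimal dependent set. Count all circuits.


In U(6,21), circuits are the (7)-element subsets.
Any set of 7 elements is dependent, and removing any one element gives
an independent set of size 6, so it is a minimal dependent set.
Number of circuits = (21 choose 7) = 116280.

116280


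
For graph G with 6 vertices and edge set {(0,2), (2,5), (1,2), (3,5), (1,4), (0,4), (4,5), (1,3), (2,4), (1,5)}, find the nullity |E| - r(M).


Cycle rank (nullity) = |E| - r(M) = |E| - (|V| - c).
|E| = 10, |V| = 6, c = 1.
Nullity = 10 - (6 - 1) = 10 - 5 = 5.

5


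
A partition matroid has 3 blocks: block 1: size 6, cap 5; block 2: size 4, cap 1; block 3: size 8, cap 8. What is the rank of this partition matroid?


Rank of a partition matroid = sum of min(|Si|, ci) for each block.
= min(6,5) + min(4,1) + min(8,8)
= 5 + 1 + 8
= 14.

14


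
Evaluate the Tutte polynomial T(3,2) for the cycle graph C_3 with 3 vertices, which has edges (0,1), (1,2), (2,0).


T(C_3; x,y) = x + x^2 + ... + x^(2) + y.
T(3,2) = 3^1 + 3^2 + 2
= 3 + 9 + 2
= 14.

14


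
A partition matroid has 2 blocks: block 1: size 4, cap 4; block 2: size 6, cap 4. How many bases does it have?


A basis picks exactly ci elements from block i.
Number of bases = product of C(|Si|, ci).
= C(4,4) * C(6,4)
= 1 * 15
= 15.

15


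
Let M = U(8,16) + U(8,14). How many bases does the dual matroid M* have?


(M1+M2)* = M1* + M2*.
M1* = U(8,16), bases: C(16,8) = 12870.
M2* = U(6,14), bases: C(14,6) = 3003.
|B(M*)| = 12870 * 3003 = 38648610.

38648610


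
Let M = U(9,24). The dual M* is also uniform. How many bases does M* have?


The dual of U(r,n) is U(n-r, n) = U(15,24).
Bases of U(15,24) are all (15)-element subsets.
|B(M*)| = C(24,15) = 24! / (15! * 9!) = 1307504.

1307504


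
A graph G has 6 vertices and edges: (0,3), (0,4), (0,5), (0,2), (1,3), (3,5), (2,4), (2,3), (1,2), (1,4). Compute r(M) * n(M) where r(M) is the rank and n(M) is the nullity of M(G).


r(M) = |V| - c = 6 - 1 = 5.
nullity = |E| - r(M) = 10 - 5 = 5.
Product = 5 * 5 = 25.

25


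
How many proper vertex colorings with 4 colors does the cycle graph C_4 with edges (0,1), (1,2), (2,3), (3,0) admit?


P(C_4, k) = (k-1)^4 + (-1)^4*(k-1).
P(4) = (3)^4 + 3
= 81 + 3 = 84.

84


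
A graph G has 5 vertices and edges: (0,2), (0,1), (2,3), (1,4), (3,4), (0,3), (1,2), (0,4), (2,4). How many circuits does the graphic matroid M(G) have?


A circuit in a graphic matroid = edge set of a simple cycle.
G has 5 vertices and 9 edges.
Enumerating all minimal edge subsets forming cycles...
Total circuits found: 22.

22


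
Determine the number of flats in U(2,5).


Flats of U(2,5): every subset of size < 2 is a flat, plus E itself.
Count = C(5,0) + C(5,1) + 1
     = 1 + 5 + 1
     = 7.

7


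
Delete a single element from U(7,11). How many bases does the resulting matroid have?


Deleting e from U(7,11) gives U(7,10) since n > r.
Bases of U(7,10) = C(10,7) = 120.

120


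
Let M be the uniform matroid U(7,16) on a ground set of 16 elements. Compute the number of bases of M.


Bases of U(7,16) are all 7-element subsets of the 16-element ground set.
Number of bases = C(16,7).
(16 choose 7) = 11440.

11440


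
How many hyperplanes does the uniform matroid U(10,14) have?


Hyperplanes of U(10,14) are flats of rank 9.
In a uniform matroid, these are exactly the (9)-element subsets.
Count = C(14,9) = 2002.

2002


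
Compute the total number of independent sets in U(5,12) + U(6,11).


For a direct sum, |I(M1+M2)| = |I(M1)| * |I(M2)|.
|I(U(5,12))| = sum C(12,k) for k=0..5 = 1586.
|I(U(6,11))| = sum C(11,k) for k=0..6 = 1486.
Total = 1586 * 1486 = 2356796.

2356796


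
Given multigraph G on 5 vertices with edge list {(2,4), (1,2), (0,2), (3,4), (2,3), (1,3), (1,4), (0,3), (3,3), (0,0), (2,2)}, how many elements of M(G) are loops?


In a graphic matroid, a loop is a self-loop edge (u,u) with rank 0.
Examining all 11 edges for self-loops...
Self-loops found: (3,3), (0,0), (2,2)
Number of loops = 3.

3


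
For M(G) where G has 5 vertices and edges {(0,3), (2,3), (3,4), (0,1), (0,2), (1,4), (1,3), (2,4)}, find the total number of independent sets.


An independent set in a graphic matroid is an acyclic edge subset.
G has 5 vertices and 8 edges.
Enumerate all 2^8 = 256 subsets, checking for acyclicity.
Total independent sets = 134.

134


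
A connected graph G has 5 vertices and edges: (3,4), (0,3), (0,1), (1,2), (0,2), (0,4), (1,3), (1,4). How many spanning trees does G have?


By Kirchhoff's matrix tree theorem, the number of spanning trees equals
the determinant of any cofactor of the Laplacian matrix L.
G has 5 vertices and 8 edges.
Computing the (4 x 4) cofactor determinant gives 40.

40


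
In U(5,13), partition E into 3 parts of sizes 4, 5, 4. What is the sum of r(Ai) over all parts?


r(Ai) = min(|Ai|, 5) for each part.
Sum = min(4,5) + min(5,5) + min(4,5)
    = 4 + 5 + 4
    = 13.

13


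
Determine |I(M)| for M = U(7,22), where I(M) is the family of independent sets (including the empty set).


Independent sets of U(7,22) are all subsets of size <= 7.
Count = C(22,0) + C(22,1) + C(22,2) + C(22,3) + C(22,4) + C(22,5) + C(22,6) + C(22,7)
     = 1 + 22 + 231 + 1540 + 7315 + 26334 + 74613 + 170544
     = 280600.

280600


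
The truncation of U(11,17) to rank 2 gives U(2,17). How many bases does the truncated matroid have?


Truncating U(11,17) to rank 2 gives U(2,17).
Bases of U(2,17) are all 2-element subsets of 17 elements.
Number of bases = C(17,2) = (17 * 16) / (1 * 2) = 136.

136


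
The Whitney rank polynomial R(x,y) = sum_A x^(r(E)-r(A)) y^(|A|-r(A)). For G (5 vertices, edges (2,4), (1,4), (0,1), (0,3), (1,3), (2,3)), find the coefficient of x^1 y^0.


R(x,y) = sum over A in 2^E of x^(r(E)-r(A)) * y^(|A|-r(A)).
G has 5 vertices, 6 edges. r(E) = 4.
Enumerate all 2^6 = 64 subsets.
Count subsets with r(E)-r(A)=1 and |A|-r(A)=0: 19.

19


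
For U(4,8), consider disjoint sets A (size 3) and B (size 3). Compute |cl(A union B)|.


|A union B| = 3 + 3 = 6 (disjoint).
In U(4,8), cl(S) = S if |S| < 4, else cl(S) = E.
Since 6 >= 4, cl(A union B) = E.
|cl(A union B)| = 8.

8


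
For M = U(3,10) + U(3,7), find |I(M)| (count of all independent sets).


For a direct sum, |I(M1+M2)| = |I(M1)| * |I(M2)|.
|I(U(3,10))| = sum C(10,k) for k=0..3 = 176.
|I(U(3,7))| = sum C(7,k) for k=0..3 = 64.
Total = 176 * 64 = 11264.

11264


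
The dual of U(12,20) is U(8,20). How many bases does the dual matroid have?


The dual of U(r,n) is U(n-r, n) = U(8,20).
Bases of U(8,20) are all (8)-element subsets.
|B(M*)| = (20 choose 8) = 125970.

125970


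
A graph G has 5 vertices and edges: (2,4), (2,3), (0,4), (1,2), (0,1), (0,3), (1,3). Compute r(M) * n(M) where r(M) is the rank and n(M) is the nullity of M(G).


r(M) = |V| - c = 5 - 1 = 4.
nullity = |E| - r(M) = 7 - 4 = 3.
Product = 4 * 3 = 12.

12


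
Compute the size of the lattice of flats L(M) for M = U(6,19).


Flats of U(6,19): every subset of size < 6 is a flat, plus E itself.
Count = C(19,0) + C(19,1) + C(19,2) + C(19,3) + C(19,4) + C(19,5) + 1
     = 1 + 19 + 171 + 969 + 3876 + 11628 + 1
     = 16665.

16665


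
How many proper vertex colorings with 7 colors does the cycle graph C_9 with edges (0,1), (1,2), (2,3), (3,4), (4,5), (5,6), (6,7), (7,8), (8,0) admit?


P(C_9, k) = (k-1)^9 + (-1)^9*(k-1).
P(7) = (6)^9 - 6
= 10077696 - 6 = 10077690.

10077690


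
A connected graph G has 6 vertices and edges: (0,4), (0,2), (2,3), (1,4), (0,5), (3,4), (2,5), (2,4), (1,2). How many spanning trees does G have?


By Kirchhoff's matrix tree theorem, the number of spanning trees equals
the determinant of any cofactor of the Laplacian matrix L.
G has 6 vertices and 9 edges.
Computing the (5 x 5) cofactor determinant gives 52.

52


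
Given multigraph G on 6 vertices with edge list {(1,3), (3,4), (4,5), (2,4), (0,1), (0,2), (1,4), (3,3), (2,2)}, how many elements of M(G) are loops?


In a graphic matroid, a loop is a self-loop edge (u,u) with rank 0.
Examining all 9 edges for self-loops...
Self-loops found: (3,3), (2,2)
Number of loops = 2.

2


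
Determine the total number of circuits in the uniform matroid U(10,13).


In U(10,13), circuits are the (11)-element subsets.
Any set of 11 elements is dependent, and removing any one element gives
an independent set of size 10, so it is a minimal dependent set.
Number of circuits = C(13,11) = 78.

78


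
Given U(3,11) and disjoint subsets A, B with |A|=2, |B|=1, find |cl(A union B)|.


|A union B| = 2 + 1 = 3 (disjoint).
In U(3,11), cl(S) = S if |S| < 3, else cl(S) = E.
Since 3 >= 3, cl(A union B) = E.
|cl(A union B)| = 11.

11


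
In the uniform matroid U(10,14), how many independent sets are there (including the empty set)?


Independent sets of U(10,14) are all subsets of size <= 10.
Count = C(14,0) + C(14,1) + C(14,2) + C(14,3) + C(14,4) + C(14,5) + C(14,6) + C(14,7) + C(14,8) + C(14,9) + C(14,10)
     = 1 + 14 + 91 + 364 + 1001 + 2002 + 3003 + 3432 + 3003 + 2002 + 1001
     = 15914.

15914


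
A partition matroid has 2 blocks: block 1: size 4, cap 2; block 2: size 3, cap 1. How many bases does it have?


A basis picks exactly ci elements from block i.
Number of bases = product of C(|Si|, ci).
= C(4,2) * C(3,1)
= 6 * 3
= 18.

18


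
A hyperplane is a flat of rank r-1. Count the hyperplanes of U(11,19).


Hyperplanes of U(11,19) are flats of rank 10.
In a uniform matroid, these are exactly the (10)-element subsets.
Count = C(19,10) = 92378.

92378


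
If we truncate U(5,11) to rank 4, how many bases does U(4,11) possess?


Truncating U(5,11) to rank 4 gives U(4,11).
Bases of U(4,11) are all 4-element subsets of 11 elements.
Number of bases = C(11,4) = (11 * 10 * 9 * 8) / (1 * 2 * 3 * 4) = 330.

330


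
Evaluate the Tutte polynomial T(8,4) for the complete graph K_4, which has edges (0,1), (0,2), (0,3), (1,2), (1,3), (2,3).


T(K_4; x,y) = x^3 + 3x^2 + 4xy + 2x + y^3 + 3y^2 + 2y.
Substituting x=8, y=4:
= 512 + 192 + 128 + 16 + 64 + 48 + 8
= 968.

968


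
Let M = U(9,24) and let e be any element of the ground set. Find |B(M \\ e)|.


Deleting e from U(9,24) gives U(9,23) since n > r.
Bases of U(9,23) = (23 choose 9) = 817190.

817190


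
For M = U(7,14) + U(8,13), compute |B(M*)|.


(M1+M2)* = M1* + M2*.
M1* = U(7,14), bases: C(14,7) = 3432.
M2* = U(5,13), bases: C(13,5) = 1287.
|B(M*)| = 3432 * 1287 = 4416984.

4416984


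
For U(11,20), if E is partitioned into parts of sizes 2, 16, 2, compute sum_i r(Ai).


r(Ai) = min(|Ai|, 11) for each part.
Sum = min(2,11) + min(16,11) + min(2,11)
    = 2 + 11 + 2
    = 15.

15


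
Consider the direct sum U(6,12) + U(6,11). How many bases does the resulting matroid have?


Bases of a direct sum M1 + M2: |B| = |B(M1)| * |B(M2)|.
|B(U(6,12))| = C(12,6) = 924.
|B(U(6,11))| = C(11,6) = 462.
Total bases = 924 * 462 = 426888.

426888


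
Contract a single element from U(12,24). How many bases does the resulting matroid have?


Contracting e from U(12,24) gives U(11,23).
Bases of U(11,23) = C(23,11) = 23! / (11! * 12!) = 1352078.

1352078


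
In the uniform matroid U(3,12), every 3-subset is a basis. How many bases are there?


Bases of U(3,12) are all 3-element subsets of the 12-element ground set.
Number of bases = C(12,3).
(12 choose 3) = 220.

220


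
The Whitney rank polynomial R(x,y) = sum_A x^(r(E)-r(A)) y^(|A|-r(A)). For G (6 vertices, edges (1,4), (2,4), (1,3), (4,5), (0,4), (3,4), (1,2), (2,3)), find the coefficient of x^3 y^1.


R(x,y) = sum over A in 2^E of x^(r(E)-r(A)) * y^(|A|-r(A)).
G has 6 vertices, 8 edges. r(E) = 5.
Enumerate all 2^8 = 256 subsets.
Count subsets with r(E)-r(A)=3 and |A|-r(A)=1: 4.

4


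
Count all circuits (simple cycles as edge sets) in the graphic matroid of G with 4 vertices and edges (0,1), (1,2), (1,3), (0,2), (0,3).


A circuit in a graphic matroid = edge set of a simple cycle.
G has 4 vertices and 5 edges.
Enumerating all minimal edge subsets forming cycles...
Total circuits found: 3.

3


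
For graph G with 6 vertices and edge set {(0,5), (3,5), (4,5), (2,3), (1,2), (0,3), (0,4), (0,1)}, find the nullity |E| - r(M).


Cycle rank (nullity) = |E| - r(M) = |E| - (|V| - c).
|E| = 8, |V| = 6, c = 1.
Nullity = 8 - (6 - 1) = 8 - 5 = 3.

3


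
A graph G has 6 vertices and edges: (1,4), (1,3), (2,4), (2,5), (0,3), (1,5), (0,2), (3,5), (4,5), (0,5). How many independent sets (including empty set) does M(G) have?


An independent set in a graphic matroid is an acyclic edge subset.
G has 6 vertices and 10 edges.
Enumerate all 2^10 = 1024 subsets, checking for acyclicity.
Total independent sets = 462.

462


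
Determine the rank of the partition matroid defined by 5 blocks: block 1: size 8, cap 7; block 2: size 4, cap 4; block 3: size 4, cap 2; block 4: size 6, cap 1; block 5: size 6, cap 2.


Rank of a partition matroid = sum of min(|Si|, ci) for each block.
= min(8,7) + min(4,4) + min(4,2) + min(6,1) + min(6,2)
= 7 + 4 + 2 + 1 + 2
= 16.

16


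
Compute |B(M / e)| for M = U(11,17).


Contracting e from U(11,17) gives U(10,16).
Bases of U(10,16) = C(16,10) = 8008.

8008


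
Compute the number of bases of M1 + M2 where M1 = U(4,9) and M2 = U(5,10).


Bases of a direct sum M1 + M2: |B| = |B(M1)| * |B(M2)|.
|B(U(4,9))| = C(9,4) = 126.
|B(U(5,10))| = C(10,5) = 252.
Total bases = 126 * 252 = 31752.

31752


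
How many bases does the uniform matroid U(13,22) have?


Bases of U(13,22) are all 13-element subsets of the 22-element ground set.
Number of bases = C(22,13).
C(22,13) = 497420.

497420


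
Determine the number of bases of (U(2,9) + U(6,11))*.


(M1+M2)* = M1* + M2*.
M1* = U(7,9), bases: C(9,7) = 36.
M2* = U(5,11), bases: C(11,5) = 462.
|B(M*)| = 36 * 462 = 16632.

16632


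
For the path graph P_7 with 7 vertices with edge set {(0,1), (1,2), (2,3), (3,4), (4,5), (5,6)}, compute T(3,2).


A path on 7 vertices is a tree with 6 edges.
T(x,y) = x^(6) for any tree.
T(3,2) = 3^6 = 729.

729


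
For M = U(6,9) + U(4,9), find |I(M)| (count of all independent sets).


For a direct sum, |I(M1+M2)| = |I(M1)| * |I(M2)|.
|I(U(6,9))| = sum C(9,k) for k=0..6 = 466.
|I(U(4,9))| = sum C(9,k) for k=0..4 = 256.
Total = 466 * 256 = 119296.

119296


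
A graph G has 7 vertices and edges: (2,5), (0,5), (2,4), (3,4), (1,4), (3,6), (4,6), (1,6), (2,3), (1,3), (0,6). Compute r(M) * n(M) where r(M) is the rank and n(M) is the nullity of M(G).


r(M) = |V| - c = 7 - 1 = 6.
nullity = |E| - r(M) = 11 - 6 = 5.
Product = 6 * 5 = 30.

30


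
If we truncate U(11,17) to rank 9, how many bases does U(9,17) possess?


Truncating U(11,17) to rank 9 gives U(9,17).
Bases of U(9,17) are all 9-element subsets of 17 elements.
Number of bases = C(17,9) = 24310.

24310


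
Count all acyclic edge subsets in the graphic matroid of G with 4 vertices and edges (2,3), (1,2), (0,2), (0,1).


An independent set in a graphic matroid is an acyclic edge subset.
G has 4 vertices and 4 edges.
Enumerate all 2^4 = 16 subsets, checking for acyclicity.
Total independent sets = 14.

14


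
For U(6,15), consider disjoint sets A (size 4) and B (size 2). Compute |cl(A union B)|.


|A union B| = 4 + 2 = 6 (disjoint).
In U(6,15), cl(S) = S if |S| < 6, else cl(S) = E.
Since 6 >= 6, cl(A union B) = E.
|cl(A union B)| = 15.

15


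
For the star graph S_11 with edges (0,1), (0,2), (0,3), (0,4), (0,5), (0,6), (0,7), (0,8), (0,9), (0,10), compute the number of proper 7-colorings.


P(tree, k) = k * (k-1)^(10) for any tree on 11 vertices.
P(7) = 7 * 6^10 = 7 * 60466176 = 423263232.

423263232


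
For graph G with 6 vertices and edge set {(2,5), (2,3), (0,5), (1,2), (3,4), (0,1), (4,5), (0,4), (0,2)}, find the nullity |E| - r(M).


Cycle rank (nullity) = |E| - r(M) = |E| - (|V| - c).
|E| = 9, |V| = 6, c = 1.
Nullity = 9 - (6 - 1) = 9 - 5 = 4.

4


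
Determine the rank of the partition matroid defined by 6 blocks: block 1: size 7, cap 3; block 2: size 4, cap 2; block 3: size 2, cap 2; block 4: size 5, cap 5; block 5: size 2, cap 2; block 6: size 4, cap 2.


Rank of a partition matroid = sum of min(|Si|, ci) for each block.
= min(7,3) + min(4,2) + min(2,2) + min(5,5) + min(2,2) + min(4,2)
= 3 + 2 + 2 + 5 + 2 + 2
= 16.

16


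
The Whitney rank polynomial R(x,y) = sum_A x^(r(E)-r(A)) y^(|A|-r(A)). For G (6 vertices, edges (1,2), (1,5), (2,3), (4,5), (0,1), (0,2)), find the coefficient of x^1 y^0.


R(x,y) = sum over A in 2^E of x^(r(E)-r(A)) * y^(|A|-r(A)).
G has 6 vertices, 6 edges. r(E) = 5.
Enumerate all 2^6 = 64 subsets.
Count subsets with r(E)-r(A)=1 and |A|-r(A)=0: 12.

12


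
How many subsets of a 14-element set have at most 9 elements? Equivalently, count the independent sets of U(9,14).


Independent sets of U(9,14) are all subsets of size <= 9.
Count = (14 choose 0) + (14 choose 1) + (14 choose 2) + (14 choose 3) + (14 choose 4) + (14 choose 5) + (14 choose 6) + (14 choose 7) + (14 choose 8) + (14 choose 9)
     = 1 + 14 + 91 + 364 + 1001 + 2002 + 3003 + 3432 + 3003 + 2002
     = 14913.

14913


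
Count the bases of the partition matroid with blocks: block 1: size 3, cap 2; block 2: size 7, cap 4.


A basis picks exactly ci elements from block i.
Number of bases = product of C(|Si|, ci).
= C(3,2) * C(7,4)
= 3 * 35
= 105.

105


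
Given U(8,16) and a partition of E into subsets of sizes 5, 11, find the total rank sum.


r(Ai) = min(|Ai|, 8) for each part.
Sum = min(5,8) + min(11,8)
    = 5 + 8
    = 13.

13


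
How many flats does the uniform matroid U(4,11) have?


Flats of U(4,11): every subset of size < 4 is a flat, plus E itself.
Count = C(11,0) + C(11,1) + C(11,2) + C(11,3) + 1
     = 1 + 11 + 55 + 165 + 1
     = 233.

233


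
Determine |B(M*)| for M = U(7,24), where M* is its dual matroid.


The dual of U(r,n) is U(n-r, n) = U(17,24).
Bases of U(17,24) are all (17)-element subsets.
|B(M*)| = C(24,17) = 24! / (17! * 7!) = 346104.

346104


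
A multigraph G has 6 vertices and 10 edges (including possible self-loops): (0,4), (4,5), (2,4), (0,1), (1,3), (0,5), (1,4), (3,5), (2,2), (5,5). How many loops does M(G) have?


In a graphic matroid, a loop is a self-loop edge (u,u) with rank 0.
Examining all 10 edges for self-loops...
Self-loops found: (2,2), (5,5)
Number of loops = 2.

2


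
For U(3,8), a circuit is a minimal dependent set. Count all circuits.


In U(3,8), circuits are the (4)-element subsets.
Any set of 4 elements is dependent, and removing any one element gives
an independent set of size 3, so it is a minimal dependent set.
Number of circuits = C(8,4) = 8! / (4! * 4!) = 70.

70


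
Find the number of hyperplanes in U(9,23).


Hyperplanes of U(9,23) are flats of rank 8.
In a uniform matroid, these are exactly the (8)-element subsets.
Count = (23 choose 8) = 490314.

490314


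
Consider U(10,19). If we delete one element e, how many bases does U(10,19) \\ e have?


Deleting e from U(10,19) gives U(10,18) since n > r.
Bases of U(10,18) = C(18,10) = 43758.

43758


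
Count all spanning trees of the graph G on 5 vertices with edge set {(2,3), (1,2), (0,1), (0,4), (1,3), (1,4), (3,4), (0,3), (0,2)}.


By Kirchhoff's matrix tree theorem, the number of spanning trees equals
the determinant of any cofactor of the Laplacian matrix L.
G has 5 vertices and 9 edges.
Computing the (4 x 4) cofactor determinant gives 75.

75


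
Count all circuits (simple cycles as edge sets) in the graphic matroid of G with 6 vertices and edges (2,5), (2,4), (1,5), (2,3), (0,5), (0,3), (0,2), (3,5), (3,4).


A circuit in a graphic matroid = edge set of a simple cycle.
G has 6 vertices and 9 edges.
Enumerating all minimal edge subsets forming cycles...
Total circuits found: 12.

12


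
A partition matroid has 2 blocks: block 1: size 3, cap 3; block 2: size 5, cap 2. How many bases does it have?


A basis picks exactly ci elements from block i.
Number of bases = product of C(|Si|, ci).
= C(3,3) * C(5,2)
= 1 * 10
= 10.

10


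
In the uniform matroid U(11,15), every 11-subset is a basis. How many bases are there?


Bases of U(11,15) are all 11-element subsets of the 15-element ground set.
Number of bases = C(15,11).
C(15,11) = 1365.

1365


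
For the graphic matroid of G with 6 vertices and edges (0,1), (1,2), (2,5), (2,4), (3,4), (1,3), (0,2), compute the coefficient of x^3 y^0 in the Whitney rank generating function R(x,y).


R(x,y) = sum over A in 2^E of x^(r(E)-r(A)) * y^(|A|-r(A)).
G has 6 vertices, 7 edges. r(E) = 5.
Enumerate all 2^7 = 128 subsets.
Count subsets with r(E)-r(A)=3 and |A|-r(A)=0: 21.

21


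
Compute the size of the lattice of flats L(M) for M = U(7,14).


Flats of U(7,14): every subset of size < 7 is a flat, plus E itself.
Count = (14 choose 0) + (14 choose 1) + (14 choose 2) + (14 choose 3) + (14 choose 4) + (14 choose 5) + (14 choose 6) + 1
     = 1 + 14 + 91 + 364 + 1001 + 2002 + 3003 + 1
     = 6477.

6477


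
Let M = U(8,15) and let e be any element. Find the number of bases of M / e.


Contracting e from U(8,15) gives U(7,14).
Bases of U(7,14) = (14 choose 7) = 3432.

3432


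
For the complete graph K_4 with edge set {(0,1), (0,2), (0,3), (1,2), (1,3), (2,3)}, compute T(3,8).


T(K_4; x,y) = x^3 + 3x^2 + 4xy + 2x + y^3 + 3y^2 + 2y.
Substituting x=3, y=8:
= 27 + 27 + 96 + 6 + 512 + 192 + 16
= 876.

876


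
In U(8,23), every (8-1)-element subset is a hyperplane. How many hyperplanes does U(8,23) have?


Hyperplanes of U(8,23) are flats of rank 7.
In a uniform matroid, these are exactly the (7)-element subsets.
Count = C(23,7) = 245157.

245157


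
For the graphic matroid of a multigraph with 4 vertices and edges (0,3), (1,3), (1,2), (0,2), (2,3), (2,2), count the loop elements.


In a graphic matroid, a loop is a self-loop edge (u,u) with rank 0.
Examining all 6 edges for self-loops...
Self-loops found: (2,2)
Number of loops = 1.

1


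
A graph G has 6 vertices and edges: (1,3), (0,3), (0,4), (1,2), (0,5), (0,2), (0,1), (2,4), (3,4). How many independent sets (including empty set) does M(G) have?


An independent set in a graphic matroid is an acyclic edge subset.
G has 6 vertices and 9 edges.
Enumerate all 2^9 = 512 subsets, checking for acyclicity.
Total independent sets = 268.

268


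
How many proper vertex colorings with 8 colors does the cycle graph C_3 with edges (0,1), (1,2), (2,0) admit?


P(C_3, k) = (k-1)^3 + (-1)^3*(k-1).
P(8) = (7)^3 - 7
= 343 - 7 = 336.

336


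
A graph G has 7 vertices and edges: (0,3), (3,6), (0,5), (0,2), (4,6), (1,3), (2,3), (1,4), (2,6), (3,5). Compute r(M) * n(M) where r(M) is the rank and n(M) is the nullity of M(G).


r(M) = |V| - c = 7 - 1 = 6.
nullity = |E| - r(M) = 10 - 6 = 4.
Product = 6 * 4 = 24.

24


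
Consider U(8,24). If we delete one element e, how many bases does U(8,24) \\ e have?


Deleting e from U(8,24) gives U(8,23) since n > r.
Bases of U(8,23) = (23 choose 8) = 490314.

490314


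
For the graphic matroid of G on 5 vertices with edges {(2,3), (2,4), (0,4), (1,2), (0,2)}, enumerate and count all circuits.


A circuit in a graphic matroid = edge set of a simple cycle.
G has 5 vertices and 5 edges.
Enumerating all minimal edge subsets forming cycles...
Total circuits found: 1.

1


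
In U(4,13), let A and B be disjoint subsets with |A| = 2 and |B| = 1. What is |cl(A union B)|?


|A union B| = 2 + 1 = 3 (disjoint).
In U(4,13), cl(S) = S if |S| < 4, else cl(S) = E.
Since 3 < 4, cl(A union B) = A union B.
|cl(A union B)| = 3.

3


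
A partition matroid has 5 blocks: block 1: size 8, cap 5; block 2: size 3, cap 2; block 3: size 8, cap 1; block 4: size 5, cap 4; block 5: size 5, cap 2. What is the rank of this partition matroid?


Rank of a partition matroid = sum of min(|Si|, ci) for each block.
= min(8,5) + min(3,2) + min(8,1) + min(5,4) + min(5,2)
= 5 + 2 + 1 + 4 + 2
= 14.

14


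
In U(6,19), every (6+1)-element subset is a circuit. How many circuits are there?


In U(6,19), circuits are the (7)-element subsets.
Any set of 7 elements is dependent, and removing any one element gives
an independent set of size 6, so it is a minimal dependent set.
Number of circuits = (19 choose 7) = 50388.

50388


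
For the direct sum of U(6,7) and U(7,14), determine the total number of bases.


Bases of a direct sum M1 + M2: |B| = |B(M1)| * |B(M2)|.
|B(U(6,7))| = C(7,6) = 7.
|B(U(7,14))| = C(14,7) = 3432.
Total bases = 7 * 3432 = 24024.

24024


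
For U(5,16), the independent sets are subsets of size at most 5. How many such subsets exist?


Independent sets of U(5,16) are all subsets of size <= 5.
Count = C(16,0) + C(16,1) + C(16,2) + C(16,3) + C(16,4) + C(16,5)
     = 1 + 16 + 120 + 560 + 1820 + 4368
     = 6885.

6885


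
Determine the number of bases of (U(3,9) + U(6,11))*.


(M1+M2)* = M1* + M2*.
M1* = U(6,9), bases: C(9,6) = 84.
M2* = U(5,11), bases: C(11,5) = 462.
|B(M*)| = 84 * 462 = 38808.

38808


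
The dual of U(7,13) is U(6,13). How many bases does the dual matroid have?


The dual of U(r,n) is U(n-r, n) = U(6,13).
Bases of U(6,13) are all (6)-element subsets.
|B(M*)| = C(13,6) = 1716.

1716


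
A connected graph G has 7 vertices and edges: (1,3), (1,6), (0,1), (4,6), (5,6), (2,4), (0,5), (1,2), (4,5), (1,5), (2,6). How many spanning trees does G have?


By Kirchhoff's matrix tree theorem, the number of spanning trees equals
the determinant of any cofactor of the Laplacian matrix L.
G has 7 vertices and 11 edges.
Computing the (6 x 6) cofactor determinant gives 114.

114


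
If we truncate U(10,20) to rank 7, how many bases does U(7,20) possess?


Truncating U(10,20) to rank 7 gives U(7,20).
Bases of U(7,20) are all 7-element subsets of 20 elements.
Number of bases = (20 choose 7) = 77520.

77520


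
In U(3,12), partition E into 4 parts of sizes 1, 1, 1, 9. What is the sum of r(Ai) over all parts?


r(Ai) = min(|Ai|, 3) for each part.
Sum = min(1,3) + min(1,3) + min(1,3) + min(9,3)
    = 1 + 1 + 1 + 3
    = 6.

6


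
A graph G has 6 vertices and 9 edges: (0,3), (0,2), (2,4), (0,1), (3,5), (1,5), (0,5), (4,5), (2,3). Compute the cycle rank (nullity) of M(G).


Cycle rank (nullity) = |E| - r(M) = |E| - (|V| - c).
|E| = 9, |V| = 6, c = 1.
Nullity = 9 - (6 - 1) = 9 - 5 = 4.

4


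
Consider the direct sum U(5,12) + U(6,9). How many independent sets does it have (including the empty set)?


For a direct sum, |I(M1+M2)| = |I(M1)| * |I(M2)|.
|I(U(5,12))| = sum C(12,k) for k=0..5 = 1586.
|I(U(6,9))| = sum C(9,k) for k=0..6 = 466.
Total = 1586 * 466 = 739076.

739076


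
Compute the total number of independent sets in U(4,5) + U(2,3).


For a direct sum, |I(M1+M2)| = |I(M1)| * |I(M2)|.
|I(U(4,5))| = sum C(5,k) for k=0..4 = 31.
|I(U(2,3))| = sum C(3,k) for k=0..2 = 7.
Total = 31 * 7 = 217.

217


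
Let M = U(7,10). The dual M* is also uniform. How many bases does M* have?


The dual of U(r,n) is U(n-r, n) = U(3,10).
Bases of U(3,10) are all (3)-element subsets.
|B(M*)| = (10 choose 3) = 120.

120


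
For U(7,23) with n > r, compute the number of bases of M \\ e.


Deleting e from U(7,23) gives U(7,22) since n > r.
Bases of U(7,22) = C(22,7) = 22! / (7! * 15!) = 170544.

170544


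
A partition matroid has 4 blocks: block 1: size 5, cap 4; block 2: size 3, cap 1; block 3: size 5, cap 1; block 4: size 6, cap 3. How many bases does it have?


A basis picks exactly ci elements from block i.
Number of bases = product of C(|Si|, ci).
= C(5,4) * C(3,1) * C(5,1) * C(6,3)
= 5 * 3 * 5 * 20
= 1500.

1500


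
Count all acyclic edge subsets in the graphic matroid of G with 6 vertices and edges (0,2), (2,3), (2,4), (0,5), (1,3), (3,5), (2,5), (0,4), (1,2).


An independent set in a graphic matroid is an acyclic edge subset.
G has 6 vertices and 9 edges.
Enumerate all 2^9 = 512 subsets, checking for acyclicity.
Total independent sets = 280.

280


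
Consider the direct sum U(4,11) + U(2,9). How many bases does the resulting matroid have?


Bases of a direct sum M1 + M2: |B| = |B(M1)| * |B(M2)|.
|B(U(4,11))| = C(11,4) = 330.
|B(U(2,9))| = C(9,2) = 36.
Total bases = 330 * 36 = 11880.

11880


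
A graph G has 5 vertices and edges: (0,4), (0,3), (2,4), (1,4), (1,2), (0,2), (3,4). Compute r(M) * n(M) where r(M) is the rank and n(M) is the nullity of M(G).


r(M) = |V| - c = 5 - 1 = 4.
nullity = |E| - r(M) = 7 - 4 = 3.
Product = 4 * 3 = 12.

12


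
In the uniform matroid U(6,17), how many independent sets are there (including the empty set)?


Independent sets of U(6,17) are all subsets of size <= 6.
Count = (17 choose 0) + (17 choose 1) + (17 choose 2) + (17 choose 3) + (17 choose 4) + (17 choose 5) + (17 choose 6)
     = 1 + 17 + 136 + 680 + 2380 + 6188 + 12376
     = 21778.

21778


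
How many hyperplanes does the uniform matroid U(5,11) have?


Hyperplanes of U(5,11) are flats of rank 4.
In a uniform matroid, these are exactly the (4)-element subsets.
Count = (11 choose 4) = 330.

330


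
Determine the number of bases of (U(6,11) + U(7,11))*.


(M1+M2)* = M1* + M2*.
M1* = U(5,11), bases: C(11,5) = 462.
M2* = U(4,11), bases: C(11,4) = 330.
|B(M*)| = 462 * 330 = 152460.

152460


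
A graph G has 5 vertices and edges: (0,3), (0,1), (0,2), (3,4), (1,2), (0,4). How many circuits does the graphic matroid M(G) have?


A circuit in a graphic matroid = edge set of a simple cycle.
G has 5 vertices and 6 edges.
Enumerating all minimal edge subsets forming cycles...
Total circuits found: 2.

2


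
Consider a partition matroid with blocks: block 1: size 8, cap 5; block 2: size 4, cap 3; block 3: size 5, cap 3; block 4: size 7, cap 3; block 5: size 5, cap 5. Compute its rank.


Rank of a partition matroid = sum of min(|Si|, ci) for each block.
= min(8,5) + min(4,3) + min(5,3) + min(7,3) + min(5,5)
= 5 + 3 + 3 + 3 + 5
= 19.

19


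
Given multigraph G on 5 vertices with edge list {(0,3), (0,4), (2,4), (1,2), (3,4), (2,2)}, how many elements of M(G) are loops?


In a graphic matroid, a loop is a self-loop edge (u,u) with rank 0.
Examining all 6 edges for self-loops...
Self-loops found: (2,2)
Number of loops = 1.

1


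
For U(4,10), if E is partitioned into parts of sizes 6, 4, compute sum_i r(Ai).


r(Ai) = min(|Ai|, 4) for each part.
Sum = min(6,4) + min(4,4)
    = 4 + 4
    = 8.

8


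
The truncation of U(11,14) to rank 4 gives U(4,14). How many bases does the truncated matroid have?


Truncating U(11,14) to rank 4 gives U(4,14).
Bases of U(4,14) are all 4-element subsets of 14 elements.
Number of bases = C(14,4) = (14 * 13 * 12 * 11) / (1 * 2 * 3 * 4) = 1001.

1001


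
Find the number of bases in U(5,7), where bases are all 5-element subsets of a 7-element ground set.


Bases of U(5,7) are all 5-element subsets of the 7-element ground set.
Number of bases = C(7,5).
C(7,5) = 21.

21


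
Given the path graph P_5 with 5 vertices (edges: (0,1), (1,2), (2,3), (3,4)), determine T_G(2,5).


A path on 5 vertices is a tree with 4 edges.
T(x,y) = x^(4) for any tree.
T(2,5) = 2^4 = 16.

16


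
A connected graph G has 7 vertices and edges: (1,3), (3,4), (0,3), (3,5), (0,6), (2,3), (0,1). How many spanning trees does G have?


By Kirchhoff's matrix tree theorem, the number of spanning trees equals
the determinant of any cofactor of the Laplacian matrix L.
G has 7 vertices and 7 edges.
Computing the (6 x 6) cofactor determinant gives 3.

3


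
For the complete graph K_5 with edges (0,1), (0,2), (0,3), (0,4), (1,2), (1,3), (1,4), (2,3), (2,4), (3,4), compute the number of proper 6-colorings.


P(K_5, k) = k(k-1)(k-2)...(k-4).
P(6) = (6) * (5) * (4) * (3) * (2) = 720.

720


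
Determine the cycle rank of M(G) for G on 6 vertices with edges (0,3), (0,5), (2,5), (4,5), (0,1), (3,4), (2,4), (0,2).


Cycle rank (nullity) = |E| - r(M) = |E| - (|V| - c).
|E| = 8, |V| = 6, c = 1.
Nullity = 8 - (6 - 1) = 8 - 5 = 3.

3


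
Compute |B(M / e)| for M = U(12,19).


Contracting e from U(12,19) gives U(11,18).
Bases of U(11,18) = C(18,11) = 31824.

31824


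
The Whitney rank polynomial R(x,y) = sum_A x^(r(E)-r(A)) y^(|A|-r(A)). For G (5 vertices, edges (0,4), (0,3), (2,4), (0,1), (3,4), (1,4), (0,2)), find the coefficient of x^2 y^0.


R(x,y) = sum over A in 2^E of x^(r(E)-r(A)) * y^(|A|-r(A)).
G has 5 vertices, 7 edges. r(E) = 4.
Enumerate all 2^7 = 128 subsets.
Count subsets with r(E)-r(A)=2 and |A|-r(A)=0: 21.

21


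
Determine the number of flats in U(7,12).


Flats of U(7,12): every subset of size < 7 is a flat, plus E itself.
Count = (12 choose 0) + (12 choose 1) + (12 choose 2) + (12 choose 3) + (12 choose 4) + (12 choose 5) + (12 choose 6) + 1
     = 1 + 12 + 66 + 220 + 495 + 792 + 924 + 1
     = 2511.

2511


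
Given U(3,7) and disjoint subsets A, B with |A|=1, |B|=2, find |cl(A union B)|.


|A union B| = 1 + 2 = 3 (disjoint).
In U(3,7), cl(S) = S if |S| < 3, else cl(S) = E.
Since 3 >= 3, cl(A union B) = E.
|cl(A union B)| = 7.

7


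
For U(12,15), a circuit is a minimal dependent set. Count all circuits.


In U(12,15), circuits are the (13)-element subsets.
Any set of 13 elements is dependent, and removing any one element gives
an independent set of size 12, so it is a minimal dependent set.
Number of circuits = (15 choose 13) = 105.

105


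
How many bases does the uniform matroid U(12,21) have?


Bases of U(12,21) are all 12-element subsets of the 21-element ground set.
Number of bases = C(21,12).
C(21,12) = 21! / (12! * 9!) = 293930.

293930


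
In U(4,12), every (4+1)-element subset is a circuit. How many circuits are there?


In U(4,12), circuits are the (5)-element subsets.
Any set of 5 elements is dependent, and removing any one element gives
an independent set of size 4, so it is a minimal dependent set.
Number of circuits = C(12,5) = 792.

792


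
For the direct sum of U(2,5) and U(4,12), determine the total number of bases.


Bases of a direct sum M1 + M2: |B| = |B(M1)| * |B(M2)|.
|B(U(2,5))| = C(5,2) = 10.
|B(U(4,12))| = C(12,4) = 495.
Total bases = 10 * 495 = 4950.

4950


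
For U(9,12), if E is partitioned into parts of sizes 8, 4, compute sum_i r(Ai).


r(Ai) = min(|Ai|, 9) for each part.
Sum = min(8,9) + min(4,9)
    = 8 + 4
    = 12.

12


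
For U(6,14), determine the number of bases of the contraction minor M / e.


Contracting e from U(6,14) gives U(5,13).
Bases of U(5,13) = (13 choose 5) = 1287.

1287


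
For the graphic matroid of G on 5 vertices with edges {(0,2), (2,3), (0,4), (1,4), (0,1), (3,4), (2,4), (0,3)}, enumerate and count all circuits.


A circuit in a graphic matroid = edge set of a simple cycle.
G has 5 vertices and 8 edges.
Enumerating all minimal edge subsets forming cycles...
Total circuits found: 12.

12
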